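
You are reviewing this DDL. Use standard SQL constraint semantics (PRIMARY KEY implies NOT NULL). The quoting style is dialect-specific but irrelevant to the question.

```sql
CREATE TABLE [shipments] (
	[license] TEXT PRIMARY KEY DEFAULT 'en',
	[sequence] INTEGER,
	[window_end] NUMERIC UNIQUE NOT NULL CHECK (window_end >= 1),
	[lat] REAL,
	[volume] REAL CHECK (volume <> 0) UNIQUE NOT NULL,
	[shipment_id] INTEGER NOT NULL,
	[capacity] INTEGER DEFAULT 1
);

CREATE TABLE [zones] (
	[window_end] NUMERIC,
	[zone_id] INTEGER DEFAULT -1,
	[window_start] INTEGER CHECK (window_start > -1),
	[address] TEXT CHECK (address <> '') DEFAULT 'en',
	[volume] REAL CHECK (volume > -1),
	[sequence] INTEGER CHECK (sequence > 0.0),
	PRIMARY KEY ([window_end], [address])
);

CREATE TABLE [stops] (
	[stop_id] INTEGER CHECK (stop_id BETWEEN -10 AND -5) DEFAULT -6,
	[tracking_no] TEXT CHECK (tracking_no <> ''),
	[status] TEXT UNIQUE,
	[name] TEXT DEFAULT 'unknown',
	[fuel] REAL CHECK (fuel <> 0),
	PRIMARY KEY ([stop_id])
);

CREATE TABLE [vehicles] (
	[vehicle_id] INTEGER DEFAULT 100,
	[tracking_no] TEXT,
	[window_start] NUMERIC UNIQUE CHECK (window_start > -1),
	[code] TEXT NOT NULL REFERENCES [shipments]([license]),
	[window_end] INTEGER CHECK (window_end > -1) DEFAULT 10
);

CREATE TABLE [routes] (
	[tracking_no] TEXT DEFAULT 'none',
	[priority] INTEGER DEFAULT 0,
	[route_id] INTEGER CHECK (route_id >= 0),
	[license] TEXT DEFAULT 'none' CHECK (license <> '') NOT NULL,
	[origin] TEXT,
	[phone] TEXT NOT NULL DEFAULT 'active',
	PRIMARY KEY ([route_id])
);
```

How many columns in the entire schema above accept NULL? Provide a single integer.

shipments: 3 nullable (sequence, lat, capacity — PK (license) and explicit NOT NULL columns excluded).
zones: 4 nullable (zone_id, window_start, volume, sequence — PK (window_end, address) and explicit NOT NULL columns excluded).
stops: 4 nullable (tracking_no, status, name, fuel — PK (stop_id) and explicit NOT NULL columns excluded).
vehicles: 4 nullable (vehicle_id, tracking_no, window_start, window_end — PK none and explicit NOT NULL columns excluded).
routes: 3 nullable (tracking_no, priority, origin — PK (route_id) and explicit NOT NULL columns excluded).
Total: 3 + 4 + 4 + 4 + 3 = 18.

18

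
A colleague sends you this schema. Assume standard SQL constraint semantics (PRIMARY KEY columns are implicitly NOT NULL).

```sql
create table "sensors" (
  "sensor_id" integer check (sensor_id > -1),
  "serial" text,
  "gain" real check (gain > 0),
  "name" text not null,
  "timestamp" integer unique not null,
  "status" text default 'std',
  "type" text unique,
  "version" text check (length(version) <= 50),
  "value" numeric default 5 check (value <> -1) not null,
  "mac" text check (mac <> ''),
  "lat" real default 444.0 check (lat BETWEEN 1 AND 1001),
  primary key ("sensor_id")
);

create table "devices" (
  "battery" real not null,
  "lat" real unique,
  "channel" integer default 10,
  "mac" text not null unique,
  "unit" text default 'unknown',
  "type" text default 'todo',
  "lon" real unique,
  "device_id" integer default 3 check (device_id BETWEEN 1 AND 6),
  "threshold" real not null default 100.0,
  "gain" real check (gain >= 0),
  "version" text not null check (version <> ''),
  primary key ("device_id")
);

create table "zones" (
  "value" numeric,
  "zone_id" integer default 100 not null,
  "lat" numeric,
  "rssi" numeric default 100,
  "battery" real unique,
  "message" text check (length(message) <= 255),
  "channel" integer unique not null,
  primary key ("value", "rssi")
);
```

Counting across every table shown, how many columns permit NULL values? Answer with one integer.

sensors: 7 nullable (serial, gain, status, type, version, mac, lat — PK (sensor_id) and explicit NOT NULL columns excluded).
devices: 6 nullable (lat, channel, unit, type, lon, gain — PK (device_id) and explicit NOT NULL columns excluded).
zones: 3 nullable (lat, battery, message — PK (value, rssi) and explicit NOT NULL columns excluded).
Total: 7 + 6 + 3 = 16.

16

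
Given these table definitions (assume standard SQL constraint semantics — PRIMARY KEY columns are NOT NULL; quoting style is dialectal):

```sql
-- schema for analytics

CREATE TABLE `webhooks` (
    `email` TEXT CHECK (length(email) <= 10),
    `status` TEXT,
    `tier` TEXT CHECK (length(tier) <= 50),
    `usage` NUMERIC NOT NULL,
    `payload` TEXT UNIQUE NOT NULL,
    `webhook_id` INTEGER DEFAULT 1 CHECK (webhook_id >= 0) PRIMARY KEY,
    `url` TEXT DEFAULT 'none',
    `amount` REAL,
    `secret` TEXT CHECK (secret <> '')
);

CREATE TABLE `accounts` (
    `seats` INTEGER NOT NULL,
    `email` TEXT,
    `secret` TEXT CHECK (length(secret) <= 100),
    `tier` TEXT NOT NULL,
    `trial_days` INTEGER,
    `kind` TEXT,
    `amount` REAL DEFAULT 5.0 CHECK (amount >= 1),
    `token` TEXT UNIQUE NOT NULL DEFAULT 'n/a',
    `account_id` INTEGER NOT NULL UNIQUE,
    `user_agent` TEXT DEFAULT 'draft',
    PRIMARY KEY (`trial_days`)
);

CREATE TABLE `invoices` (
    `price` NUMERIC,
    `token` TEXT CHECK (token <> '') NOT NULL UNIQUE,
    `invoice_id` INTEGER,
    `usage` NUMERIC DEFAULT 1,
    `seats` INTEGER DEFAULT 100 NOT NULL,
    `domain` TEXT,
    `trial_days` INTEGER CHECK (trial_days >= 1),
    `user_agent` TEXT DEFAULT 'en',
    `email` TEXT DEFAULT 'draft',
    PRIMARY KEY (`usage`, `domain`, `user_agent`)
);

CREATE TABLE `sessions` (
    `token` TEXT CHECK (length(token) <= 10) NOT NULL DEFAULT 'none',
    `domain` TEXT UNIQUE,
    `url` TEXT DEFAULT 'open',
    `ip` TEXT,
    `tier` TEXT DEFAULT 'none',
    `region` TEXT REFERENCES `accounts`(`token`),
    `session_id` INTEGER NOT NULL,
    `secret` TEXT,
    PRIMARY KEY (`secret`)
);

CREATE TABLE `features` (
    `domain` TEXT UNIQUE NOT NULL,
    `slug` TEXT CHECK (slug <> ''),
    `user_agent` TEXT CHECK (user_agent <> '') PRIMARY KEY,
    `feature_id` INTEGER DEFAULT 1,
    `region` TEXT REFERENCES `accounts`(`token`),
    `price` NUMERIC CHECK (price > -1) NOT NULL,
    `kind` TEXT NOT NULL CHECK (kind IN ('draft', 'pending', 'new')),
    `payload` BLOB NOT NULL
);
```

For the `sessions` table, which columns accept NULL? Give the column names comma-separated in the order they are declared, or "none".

domain, url, ip, tier, region

- token: declared NOT NULL → not nullable.
- domain: UNIQUE does not imply NOT NULL → nullable.
- url: DEFAULT only fills an omitted column; an explicit NULL is still allowed → nullable.
- ip: no NOT NULL constraint applies → nullable.
- tier: DEFAULT only fills an omitted column; an explicit NULL is still allowed → nullable.
- region: a foreign key column may be NULL unless separately constrained → nullable.
- session_id: declared NOT NULL → not nullable.
- secret: part of the PRIMARY KEY, which implies NOT NULL → not nullable.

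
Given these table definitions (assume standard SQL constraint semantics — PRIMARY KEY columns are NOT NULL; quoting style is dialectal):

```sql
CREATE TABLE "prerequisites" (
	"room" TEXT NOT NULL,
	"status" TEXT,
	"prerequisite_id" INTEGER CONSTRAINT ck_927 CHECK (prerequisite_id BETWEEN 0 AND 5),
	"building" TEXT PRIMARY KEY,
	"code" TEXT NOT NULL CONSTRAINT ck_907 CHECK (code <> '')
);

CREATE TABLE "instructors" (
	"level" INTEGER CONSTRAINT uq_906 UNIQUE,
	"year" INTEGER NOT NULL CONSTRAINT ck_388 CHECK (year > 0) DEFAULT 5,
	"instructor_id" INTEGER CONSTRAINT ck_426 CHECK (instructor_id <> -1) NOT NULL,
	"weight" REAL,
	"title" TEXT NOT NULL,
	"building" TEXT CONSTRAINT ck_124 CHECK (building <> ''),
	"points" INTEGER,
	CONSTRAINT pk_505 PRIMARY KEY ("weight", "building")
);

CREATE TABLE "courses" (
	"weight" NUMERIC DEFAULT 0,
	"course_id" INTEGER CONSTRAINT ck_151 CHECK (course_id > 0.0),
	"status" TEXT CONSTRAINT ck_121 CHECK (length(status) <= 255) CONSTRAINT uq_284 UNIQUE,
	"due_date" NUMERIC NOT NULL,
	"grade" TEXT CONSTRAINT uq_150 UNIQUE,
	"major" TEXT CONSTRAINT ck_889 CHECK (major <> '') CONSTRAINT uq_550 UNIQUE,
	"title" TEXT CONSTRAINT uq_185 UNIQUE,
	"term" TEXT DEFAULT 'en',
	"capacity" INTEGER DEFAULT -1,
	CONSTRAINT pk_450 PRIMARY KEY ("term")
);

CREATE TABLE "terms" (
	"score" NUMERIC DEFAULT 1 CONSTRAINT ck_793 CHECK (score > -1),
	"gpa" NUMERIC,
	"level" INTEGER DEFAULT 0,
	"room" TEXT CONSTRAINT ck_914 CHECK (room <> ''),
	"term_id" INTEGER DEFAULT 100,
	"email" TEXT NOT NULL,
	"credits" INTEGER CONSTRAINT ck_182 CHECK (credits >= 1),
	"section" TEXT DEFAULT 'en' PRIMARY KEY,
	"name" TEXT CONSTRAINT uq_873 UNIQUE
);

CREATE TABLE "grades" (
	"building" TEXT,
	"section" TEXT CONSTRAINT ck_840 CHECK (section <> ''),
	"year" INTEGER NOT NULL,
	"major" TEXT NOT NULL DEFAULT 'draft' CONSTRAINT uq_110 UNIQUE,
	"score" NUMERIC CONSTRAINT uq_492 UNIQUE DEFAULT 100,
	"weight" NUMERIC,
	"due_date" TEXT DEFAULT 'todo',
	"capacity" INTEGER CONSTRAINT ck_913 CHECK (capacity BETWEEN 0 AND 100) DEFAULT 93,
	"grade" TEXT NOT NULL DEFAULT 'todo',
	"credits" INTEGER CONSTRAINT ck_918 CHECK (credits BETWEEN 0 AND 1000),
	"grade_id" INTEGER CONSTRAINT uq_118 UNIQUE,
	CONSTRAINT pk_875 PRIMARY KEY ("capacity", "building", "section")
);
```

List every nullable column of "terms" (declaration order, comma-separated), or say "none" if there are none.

score, gpa, level, room, term_id, credits, name

- score: CHECK does not forbid NULL (a CHECK constraint passes when its expression is NULL) → nullable.
- gpa: no NOT NULL constraint applies → nullable.
- level: DEFAULT only fills an omitted column; an explicit NULL is still allowed → nullable.
- room: CHECK does not forbid NULL (a CHECK constraint passes when its expression is NULL) → nullable.
- term_id: DEFAULT only fills an omitted column; an explicit NULL is still allowed → nullable.
- email: declared NOT NULL → not nullable.
- credits: CHECK does not forbid NULL (a CHECK constraint passes when its expression is NULL) → nullable.
- section: part of the PRIMARY KEY, which implies NOT NULL → not nullable.
- name: UNIQUE does not imply NOT NULL → nullable.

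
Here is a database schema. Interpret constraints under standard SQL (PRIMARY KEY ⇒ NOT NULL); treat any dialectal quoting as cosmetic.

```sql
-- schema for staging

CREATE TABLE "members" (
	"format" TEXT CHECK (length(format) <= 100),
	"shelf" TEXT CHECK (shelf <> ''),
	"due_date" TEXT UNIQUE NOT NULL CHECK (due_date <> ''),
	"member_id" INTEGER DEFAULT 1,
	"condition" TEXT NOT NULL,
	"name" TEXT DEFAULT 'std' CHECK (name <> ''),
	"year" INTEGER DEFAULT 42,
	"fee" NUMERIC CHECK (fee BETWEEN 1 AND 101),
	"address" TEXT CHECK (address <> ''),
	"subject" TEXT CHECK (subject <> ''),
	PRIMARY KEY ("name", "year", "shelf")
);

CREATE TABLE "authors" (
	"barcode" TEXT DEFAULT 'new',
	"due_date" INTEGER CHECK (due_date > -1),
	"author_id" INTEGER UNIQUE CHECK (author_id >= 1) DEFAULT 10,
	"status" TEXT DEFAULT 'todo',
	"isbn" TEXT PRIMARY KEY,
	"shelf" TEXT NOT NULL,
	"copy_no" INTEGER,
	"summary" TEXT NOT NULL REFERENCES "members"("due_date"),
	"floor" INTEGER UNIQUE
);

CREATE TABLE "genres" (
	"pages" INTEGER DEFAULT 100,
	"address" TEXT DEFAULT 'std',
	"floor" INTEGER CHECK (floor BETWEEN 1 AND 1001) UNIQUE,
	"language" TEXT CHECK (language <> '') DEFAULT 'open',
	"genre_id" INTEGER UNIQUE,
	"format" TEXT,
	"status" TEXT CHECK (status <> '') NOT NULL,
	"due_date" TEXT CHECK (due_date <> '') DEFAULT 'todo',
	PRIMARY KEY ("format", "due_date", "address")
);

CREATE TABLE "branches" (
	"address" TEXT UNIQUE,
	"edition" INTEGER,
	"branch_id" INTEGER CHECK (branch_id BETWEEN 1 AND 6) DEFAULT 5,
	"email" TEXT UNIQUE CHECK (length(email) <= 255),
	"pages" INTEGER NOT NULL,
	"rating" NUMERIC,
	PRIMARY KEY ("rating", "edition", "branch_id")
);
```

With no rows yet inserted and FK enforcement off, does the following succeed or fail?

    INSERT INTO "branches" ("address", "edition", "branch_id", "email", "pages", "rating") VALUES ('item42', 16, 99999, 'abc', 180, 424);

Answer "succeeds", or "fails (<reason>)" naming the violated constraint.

fails (CHECK on branch_id)

The value 99999 for branch_id violates CHECK (branch_id BETWEEN 1 AND 6).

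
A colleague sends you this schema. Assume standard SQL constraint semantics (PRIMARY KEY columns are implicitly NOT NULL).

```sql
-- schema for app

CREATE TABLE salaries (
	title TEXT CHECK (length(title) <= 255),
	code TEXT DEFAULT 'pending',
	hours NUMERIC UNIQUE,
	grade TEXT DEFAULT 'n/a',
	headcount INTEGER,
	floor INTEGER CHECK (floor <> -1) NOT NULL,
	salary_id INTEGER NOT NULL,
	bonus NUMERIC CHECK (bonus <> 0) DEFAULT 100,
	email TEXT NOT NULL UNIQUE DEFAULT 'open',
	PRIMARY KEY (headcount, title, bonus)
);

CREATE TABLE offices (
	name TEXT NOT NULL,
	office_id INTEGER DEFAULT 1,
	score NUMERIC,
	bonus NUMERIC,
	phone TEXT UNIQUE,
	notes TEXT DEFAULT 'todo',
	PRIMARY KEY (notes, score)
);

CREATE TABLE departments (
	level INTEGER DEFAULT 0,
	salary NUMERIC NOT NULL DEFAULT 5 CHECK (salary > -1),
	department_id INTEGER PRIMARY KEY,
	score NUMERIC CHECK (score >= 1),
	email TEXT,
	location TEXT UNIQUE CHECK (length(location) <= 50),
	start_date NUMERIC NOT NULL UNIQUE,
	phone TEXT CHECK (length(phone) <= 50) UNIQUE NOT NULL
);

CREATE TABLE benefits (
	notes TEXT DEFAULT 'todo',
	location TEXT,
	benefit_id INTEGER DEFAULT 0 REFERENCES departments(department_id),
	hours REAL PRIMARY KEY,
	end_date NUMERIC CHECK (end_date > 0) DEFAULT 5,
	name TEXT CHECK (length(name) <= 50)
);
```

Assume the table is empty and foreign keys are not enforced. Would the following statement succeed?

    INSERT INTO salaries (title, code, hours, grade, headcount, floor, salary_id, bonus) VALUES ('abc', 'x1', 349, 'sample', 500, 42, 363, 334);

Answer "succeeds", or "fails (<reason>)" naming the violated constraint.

succeeds

NOT NULL columns: bonus is supplied; email defaults to 'open'; floor is supplied; headcount is supplied; salary_id is supplied; title is supplied.
CHECK constraints: 'abc' satisfies (length(title) <= 255); 42 satisfies (floor <> -1); 334 satisfies (bonus <> 0).
No constraint is violated.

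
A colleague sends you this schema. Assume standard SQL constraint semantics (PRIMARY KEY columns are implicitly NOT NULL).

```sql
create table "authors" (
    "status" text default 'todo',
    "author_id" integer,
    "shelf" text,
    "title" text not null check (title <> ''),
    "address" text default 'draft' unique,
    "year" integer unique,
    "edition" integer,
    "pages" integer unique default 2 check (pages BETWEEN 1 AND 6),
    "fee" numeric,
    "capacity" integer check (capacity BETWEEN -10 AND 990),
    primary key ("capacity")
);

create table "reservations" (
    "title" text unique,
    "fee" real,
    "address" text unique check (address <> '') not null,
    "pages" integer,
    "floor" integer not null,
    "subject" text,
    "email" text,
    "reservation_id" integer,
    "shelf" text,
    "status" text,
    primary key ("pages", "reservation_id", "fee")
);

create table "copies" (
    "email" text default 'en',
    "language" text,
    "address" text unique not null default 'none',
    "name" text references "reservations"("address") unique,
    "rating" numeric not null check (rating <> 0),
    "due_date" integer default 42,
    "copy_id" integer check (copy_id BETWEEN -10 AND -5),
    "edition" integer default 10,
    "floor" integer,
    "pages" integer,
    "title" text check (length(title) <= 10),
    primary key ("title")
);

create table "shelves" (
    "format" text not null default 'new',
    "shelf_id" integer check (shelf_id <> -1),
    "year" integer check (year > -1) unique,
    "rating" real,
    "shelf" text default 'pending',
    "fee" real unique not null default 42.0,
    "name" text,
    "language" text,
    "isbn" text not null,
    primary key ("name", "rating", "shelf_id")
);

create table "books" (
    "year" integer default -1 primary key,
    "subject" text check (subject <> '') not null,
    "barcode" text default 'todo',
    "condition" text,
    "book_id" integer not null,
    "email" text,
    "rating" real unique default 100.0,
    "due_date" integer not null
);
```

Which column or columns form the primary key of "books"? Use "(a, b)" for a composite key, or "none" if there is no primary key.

year

year is declared PRIMARY KEY inline on the column.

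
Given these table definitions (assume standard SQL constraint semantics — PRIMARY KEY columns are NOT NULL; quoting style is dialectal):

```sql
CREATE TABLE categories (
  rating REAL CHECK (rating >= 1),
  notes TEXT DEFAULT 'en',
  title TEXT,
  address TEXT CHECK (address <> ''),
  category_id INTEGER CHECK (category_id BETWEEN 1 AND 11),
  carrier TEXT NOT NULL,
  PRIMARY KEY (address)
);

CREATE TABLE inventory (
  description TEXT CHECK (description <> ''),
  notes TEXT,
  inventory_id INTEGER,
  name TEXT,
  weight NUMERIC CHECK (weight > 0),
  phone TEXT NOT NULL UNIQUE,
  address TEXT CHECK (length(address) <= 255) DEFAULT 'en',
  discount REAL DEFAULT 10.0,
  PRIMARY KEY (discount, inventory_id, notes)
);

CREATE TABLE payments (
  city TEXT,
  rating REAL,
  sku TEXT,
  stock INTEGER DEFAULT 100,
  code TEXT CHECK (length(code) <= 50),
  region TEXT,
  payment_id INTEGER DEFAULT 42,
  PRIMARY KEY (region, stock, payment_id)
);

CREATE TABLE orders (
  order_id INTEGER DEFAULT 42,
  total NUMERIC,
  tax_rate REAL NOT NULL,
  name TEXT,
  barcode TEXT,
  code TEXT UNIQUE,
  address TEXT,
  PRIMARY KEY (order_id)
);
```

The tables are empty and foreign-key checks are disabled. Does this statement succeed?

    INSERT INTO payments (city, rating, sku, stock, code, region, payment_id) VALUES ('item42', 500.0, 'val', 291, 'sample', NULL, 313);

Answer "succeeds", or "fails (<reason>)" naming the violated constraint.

region is explicitly set to NULL, but region is part of the PRIMARY KEY (implied NOT NULL).

fails (NOT NULL on region)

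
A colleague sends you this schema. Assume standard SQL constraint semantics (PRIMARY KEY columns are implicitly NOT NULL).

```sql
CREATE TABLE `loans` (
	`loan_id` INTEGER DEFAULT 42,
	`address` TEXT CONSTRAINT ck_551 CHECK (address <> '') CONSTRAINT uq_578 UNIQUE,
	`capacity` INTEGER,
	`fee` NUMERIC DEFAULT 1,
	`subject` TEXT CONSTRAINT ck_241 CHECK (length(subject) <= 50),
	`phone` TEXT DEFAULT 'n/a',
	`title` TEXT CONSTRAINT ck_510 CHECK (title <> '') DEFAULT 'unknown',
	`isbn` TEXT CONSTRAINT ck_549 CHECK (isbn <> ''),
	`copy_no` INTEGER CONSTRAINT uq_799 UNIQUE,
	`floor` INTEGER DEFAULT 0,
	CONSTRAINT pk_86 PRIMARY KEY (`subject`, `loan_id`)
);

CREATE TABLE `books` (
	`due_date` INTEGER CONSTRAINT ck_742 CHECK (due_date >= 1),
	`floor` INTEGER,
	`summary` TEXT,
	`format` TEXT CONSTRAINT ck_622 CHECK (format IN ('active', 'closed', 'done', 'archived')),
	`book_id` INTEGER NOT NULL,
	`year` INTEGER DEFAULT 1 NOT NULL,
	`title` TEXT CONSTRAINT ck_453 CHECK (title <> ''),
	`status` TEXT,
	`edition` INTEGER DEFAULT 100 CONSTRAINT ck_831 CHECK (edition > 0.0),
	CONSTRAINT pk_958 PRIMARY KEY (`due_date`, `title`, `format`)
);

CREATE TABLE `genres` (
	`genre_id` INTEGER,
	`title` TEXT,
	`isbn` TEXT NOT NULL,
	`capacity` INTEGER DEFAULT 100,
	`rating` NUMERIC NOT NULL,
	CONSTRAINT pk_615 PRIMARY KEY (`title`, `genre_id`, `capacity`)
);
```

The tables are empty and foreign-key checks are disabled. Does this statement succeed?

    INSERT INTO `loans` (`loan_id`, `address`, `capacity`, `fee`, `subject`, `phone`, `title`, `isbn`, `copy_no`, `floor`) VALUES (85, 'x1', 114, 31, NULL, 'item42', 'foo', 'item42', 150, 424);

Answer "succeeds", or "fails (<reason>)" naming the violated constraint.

subject is explicitly set to NULL, but subject is part of the PRIMARY KEY (implied NOT NULL).

fails (NOT NULL on subject)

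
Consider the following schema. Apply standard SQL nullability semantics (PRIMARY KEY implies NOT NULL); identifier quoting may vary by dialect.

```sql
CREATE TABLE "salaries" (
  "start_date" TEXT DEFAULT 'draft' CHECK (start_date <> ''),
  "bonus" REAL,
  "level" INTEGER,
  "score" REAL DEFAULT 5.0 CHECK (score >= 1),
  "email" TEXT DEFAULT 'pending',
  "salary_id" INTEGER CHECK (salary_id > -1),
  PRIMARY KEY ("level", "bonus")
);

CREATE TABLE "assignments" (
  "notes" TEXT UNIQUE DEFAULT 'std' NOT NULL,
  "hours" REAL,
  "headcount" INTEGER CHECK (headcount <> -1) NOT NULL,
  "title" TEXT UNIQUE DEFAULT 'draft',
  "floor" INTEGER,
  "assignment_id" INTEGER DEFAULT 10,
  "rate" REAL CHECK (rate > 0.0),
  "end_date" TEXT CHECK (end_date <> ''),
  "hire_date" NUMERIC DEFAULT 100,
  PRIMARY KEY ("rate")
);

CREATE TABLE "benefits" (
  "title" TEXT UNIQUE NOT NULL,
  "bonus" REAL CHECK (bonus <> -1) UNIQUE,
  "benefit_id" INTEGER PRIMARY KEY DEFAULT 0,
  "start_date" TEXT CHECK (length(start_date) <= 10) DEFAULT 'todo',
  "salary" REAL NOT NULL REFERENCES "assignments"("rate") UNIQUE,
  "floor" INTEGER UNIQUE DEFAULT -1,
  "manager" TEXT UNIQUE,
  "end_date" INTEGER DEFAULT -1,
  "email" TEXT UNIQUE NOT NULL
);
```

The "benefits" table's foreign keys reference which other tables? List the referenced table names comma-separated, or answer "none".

assignments

- salary REFERENCES assignments(rate).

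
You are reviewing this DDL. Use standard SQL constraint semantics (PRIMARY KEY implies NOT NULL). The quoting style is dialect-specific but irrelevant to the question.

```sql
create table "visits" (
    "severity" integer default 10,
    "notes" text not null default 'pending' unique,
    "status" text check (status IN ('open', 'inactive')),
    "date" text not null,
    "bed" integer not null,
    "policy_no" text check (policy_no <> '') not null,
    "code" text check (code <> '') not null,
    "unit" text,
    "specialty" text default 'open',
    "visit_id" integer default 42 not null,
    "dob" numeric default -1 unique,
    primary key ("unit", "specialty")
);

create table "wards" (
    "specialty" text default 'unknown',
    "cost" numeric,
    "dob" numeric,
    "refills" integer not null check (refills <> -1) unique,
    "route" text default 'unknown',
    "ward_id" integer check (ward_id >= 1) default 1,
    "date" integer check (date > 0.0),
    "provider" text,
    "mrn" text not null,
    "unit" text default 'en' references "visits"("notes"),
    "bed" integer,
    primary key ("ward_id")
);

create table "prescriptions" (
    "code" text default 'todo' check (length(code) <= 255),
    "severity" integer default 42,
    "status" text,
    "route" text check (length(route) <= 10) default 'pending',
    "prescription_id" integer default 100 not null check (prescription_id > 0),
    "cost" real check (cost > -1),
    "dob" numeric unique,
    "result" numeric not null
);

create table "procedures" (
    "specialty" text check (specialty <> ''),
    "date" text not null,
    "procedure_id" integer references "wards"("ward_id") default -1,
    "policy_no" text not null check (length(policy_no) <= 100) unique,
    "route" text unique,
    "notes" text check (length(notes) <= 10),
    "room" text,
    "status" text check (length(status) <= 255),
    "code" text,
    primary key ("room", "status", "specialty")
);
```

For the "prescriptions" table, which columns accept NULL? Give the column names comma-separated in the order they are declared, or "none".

code, severity, status, route, cost, dob

- code: CHECK does not forbid NULL (a CHECK constraint passes when its expression is NULL) → nullable.
- severity: DEFAULT only fills an omitted column; an explicit NULL is still allowed → nullable.
- status: no NOT NULL constraint applies → nullable.
- route: CHECK does not forbid NULL (a CHECK constraint passes when its expression is NULL) → nullable.
- prescription_id: declared NOT NULL → not nullable.
- cost: CHECK does not forbid NULL (a CHECK constraint passes when its expression is NULL) → nullable.
- dob: UNIQUE does not imply NOT NULL → nullable.
- result: declared NOT NULL → not nullable.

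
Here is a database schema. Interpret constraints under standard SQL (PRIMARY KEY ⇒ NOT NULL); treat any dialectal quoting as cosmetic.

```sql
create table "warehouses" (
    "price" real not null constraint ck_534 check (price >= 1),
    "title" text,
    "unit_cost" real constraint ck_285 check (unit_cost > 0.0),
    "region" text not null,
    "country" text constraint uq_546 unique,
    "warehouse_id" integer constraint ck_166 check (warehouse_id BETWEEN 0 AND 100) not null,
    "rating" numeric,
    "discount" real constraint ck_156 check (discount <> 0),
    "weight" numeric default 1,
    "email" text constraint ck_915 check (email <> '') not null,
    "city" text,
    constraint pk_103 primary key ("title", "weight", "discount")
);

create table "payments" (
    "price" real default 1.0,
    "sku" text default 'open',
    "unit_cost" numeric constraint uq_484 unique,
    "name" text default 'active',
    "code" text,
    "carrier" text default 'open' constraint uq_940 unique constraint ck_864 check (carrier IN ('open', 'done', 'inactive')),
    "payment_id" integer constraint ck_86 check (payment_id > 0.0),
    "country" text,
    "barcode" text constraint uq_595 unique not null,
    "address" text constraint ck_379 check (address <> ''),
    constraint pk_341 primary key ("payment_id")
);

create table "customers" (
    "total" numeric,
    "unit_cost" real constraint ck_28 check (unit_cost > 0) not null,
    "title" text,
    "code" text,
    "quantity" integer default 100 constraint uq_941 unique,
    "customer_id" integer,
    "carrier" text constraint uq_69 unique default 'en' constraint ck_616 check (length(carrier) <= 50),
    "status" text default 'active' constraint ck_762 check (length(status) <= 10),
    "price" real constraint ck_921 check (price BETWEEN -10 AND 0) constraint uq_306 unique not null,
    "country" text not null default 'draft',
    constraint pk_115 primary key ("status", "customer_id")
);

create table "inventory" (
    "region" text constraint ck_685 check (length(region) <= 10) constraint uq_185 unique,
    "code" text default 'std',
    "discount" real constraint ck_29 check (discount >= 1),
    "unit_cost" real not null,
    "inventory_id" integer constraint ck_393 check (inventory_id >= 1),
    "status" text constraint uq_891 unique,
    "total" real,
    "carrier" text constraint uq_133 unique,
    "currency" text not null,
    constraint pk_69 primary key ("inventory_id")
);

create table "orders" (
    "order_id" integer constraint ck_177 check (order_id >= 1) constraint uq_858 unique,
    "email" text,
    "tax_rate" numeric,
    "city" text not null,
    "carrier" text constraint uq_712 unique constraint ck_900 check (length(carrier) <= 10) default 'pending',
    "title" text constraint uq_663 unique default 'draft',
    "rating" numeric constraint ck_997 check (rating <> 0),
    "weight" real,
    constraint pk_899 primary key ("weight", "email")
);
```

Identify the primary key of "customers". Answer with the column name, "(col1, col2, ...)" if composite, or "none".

A table-level PRIMARY KEY clause names 2 columns: status, customer_id.
This is a composite key — the combination is unique, not each column individually.

(status, customer_id)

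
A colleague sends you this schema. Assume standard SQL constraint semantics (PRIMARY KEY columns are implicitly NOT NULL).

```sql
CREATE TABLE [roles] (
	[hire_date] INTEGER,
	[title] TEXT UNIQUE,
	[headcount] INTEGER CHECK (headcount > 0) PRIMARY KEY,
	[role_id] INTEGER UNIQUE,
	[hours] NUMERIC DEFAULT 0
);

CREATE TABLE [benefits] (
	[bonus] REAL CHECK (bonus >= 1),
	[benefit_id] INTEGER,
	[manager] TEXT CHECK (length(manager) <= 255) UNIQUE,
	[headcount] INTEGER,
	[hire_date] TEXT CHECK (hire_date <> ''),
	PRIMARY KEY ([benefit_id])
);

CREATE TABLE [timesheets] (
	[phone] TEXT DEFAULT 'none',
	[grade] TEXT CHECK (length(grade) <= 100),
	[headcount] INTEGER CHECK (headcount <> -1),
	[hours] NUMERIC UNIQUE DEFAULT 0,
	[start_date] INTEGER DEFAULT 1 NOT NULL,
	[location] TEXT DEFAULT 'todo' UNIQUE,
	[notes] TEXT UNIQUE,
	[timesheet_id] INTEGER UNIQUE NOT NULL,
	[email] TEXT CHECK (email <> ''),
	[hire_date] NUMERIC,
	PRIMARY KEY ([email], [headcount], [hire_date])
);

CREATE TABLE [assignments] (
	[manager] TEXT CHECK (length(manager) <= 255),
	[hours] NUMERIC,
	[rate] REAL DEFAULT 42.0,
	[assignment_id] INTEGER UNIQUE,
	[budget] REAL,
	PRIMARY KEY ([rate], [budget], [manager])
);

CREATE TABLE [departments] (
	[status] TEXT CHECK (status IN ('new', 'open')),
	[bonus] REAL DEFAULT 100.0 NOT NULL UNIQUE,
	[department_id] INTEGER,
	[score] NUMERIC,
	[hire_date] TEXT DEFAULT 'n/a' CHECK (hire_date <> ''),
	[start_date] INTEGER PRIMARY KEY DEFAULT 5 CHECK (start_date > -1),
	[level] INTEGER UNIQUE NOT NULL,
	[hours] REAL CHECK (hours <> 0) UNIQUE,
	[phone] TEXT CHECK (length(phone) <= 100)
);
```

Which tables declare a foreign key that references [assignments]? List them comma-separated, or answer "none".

No REFERENCES clause anywhere in the schema names assignments.

none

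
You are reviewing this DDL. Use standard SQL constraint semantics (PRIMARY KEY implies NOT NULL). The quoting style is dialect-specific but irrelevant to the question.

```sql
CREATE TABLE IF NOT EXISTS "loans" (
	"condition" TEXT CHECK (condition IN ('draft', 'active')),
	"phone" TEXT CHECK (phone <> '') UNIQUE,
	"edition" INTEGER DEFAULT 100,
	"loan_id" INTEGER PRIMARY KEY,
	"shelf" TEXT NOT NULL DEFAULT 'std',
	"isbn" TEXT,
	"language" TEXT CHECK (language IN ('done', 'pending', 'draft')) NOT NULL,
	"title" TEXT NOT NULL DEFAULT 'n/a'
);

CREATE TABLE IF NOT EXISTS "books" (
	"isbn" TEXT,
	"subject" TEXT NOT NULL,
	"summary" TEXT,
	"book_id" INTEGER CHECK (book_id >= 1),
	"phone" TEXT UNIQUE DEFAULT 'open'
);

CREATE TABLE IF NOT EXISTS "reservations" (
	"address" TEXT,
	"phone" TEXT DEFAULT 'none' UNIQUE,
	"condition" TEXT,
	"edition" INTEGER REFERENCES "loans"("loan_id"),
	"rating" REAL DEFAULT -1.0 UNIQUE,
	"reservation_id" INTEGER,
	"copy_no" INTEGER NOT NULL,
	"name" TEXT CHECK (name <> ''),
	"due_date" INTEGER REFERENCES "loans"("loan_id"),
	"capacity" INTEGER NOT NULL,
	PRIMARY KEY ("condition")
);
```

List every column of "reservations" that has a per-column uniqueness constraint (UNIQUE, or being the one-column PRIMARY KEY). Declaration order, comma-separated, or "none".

phone, condition, rating

- address: no UNIQUE or single-column PK constraint.
- phone: declared UNIQUE → unique.
- condition: single-column PRIMARY KEY → unique.
- edition: no UNIQUE or single-column PK constraint.
- rating: declared UNIQUE → unique.
- reservation_id: no UNIQUE or single-column PK constraint.
- copy_no: no UNIQUE or single-column PK constraint.
- name: no UNIQUE or single-column PK constraint.
- due_date: no UNIQUE or single-column PK constraint.
- capacity: no UNIQUE or single-column PK constraint.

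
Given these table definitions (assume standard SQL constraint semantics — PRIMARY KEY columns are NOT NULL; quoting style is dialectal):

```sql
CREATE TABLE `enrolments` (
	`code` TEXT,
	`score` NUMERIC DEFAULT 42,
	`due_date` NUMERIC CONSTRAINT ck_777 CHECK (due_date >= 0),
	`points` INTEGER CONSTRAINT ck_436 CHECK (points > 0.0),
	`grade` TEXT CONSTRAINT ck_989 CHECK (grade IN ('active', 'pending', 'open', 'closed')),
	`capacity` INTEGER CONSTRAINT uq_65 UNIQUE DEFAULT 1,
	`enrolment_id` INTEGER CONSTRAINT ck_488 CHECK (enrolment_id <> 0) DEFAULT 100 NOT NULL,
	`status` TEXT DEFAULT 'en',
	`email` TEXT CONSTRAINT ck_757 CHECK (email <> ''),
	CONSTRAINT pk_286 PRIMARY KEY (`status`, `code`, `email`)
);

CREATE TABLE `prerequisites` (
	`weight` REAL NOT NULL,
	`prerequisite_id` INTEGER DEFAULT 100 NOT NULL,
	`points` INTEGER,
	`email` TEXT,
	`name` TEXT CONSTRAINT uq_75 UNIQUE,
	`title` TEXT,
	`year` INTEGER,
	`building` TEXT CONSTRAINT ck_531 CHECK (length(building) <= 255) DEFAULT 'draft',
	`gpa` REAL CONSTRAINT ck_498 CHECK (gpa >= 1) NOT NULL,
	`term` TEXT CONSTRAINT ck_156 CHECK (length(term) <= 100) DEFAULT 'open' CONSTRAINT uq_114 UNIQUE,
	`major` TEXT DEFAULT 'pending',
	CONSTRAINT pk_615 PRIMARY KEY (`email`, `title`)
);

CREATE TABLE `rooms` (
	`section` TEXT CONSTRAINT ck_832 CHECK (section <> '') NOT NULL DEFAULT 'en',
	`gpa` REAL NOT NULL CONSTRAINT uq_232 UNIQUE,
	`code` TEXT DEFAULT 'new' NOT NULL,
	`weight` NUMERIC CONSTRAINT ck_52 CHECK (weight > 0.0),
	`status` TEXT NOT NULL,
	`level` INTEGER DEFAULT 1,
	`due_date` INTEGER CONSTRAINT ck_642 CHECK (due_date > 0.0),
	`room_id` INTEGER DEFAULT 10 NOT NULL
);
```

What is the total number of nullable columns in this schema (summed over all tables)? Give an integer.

14

enrolments: 5 nullable (score, due_date, points, grade, capacity — PK (status, code, email) and explicit NOT NULL columns excluded).
prerequisites: 6 nullable (points, name, year, building, term, major — PK (email, title) and explicit NOT NULL columns excluded).
rooms: 3 nullable (weight, level, due_date — PK none and explicit NOT NULL columns excluded).
Total: 5 + 6 + 3 = 14.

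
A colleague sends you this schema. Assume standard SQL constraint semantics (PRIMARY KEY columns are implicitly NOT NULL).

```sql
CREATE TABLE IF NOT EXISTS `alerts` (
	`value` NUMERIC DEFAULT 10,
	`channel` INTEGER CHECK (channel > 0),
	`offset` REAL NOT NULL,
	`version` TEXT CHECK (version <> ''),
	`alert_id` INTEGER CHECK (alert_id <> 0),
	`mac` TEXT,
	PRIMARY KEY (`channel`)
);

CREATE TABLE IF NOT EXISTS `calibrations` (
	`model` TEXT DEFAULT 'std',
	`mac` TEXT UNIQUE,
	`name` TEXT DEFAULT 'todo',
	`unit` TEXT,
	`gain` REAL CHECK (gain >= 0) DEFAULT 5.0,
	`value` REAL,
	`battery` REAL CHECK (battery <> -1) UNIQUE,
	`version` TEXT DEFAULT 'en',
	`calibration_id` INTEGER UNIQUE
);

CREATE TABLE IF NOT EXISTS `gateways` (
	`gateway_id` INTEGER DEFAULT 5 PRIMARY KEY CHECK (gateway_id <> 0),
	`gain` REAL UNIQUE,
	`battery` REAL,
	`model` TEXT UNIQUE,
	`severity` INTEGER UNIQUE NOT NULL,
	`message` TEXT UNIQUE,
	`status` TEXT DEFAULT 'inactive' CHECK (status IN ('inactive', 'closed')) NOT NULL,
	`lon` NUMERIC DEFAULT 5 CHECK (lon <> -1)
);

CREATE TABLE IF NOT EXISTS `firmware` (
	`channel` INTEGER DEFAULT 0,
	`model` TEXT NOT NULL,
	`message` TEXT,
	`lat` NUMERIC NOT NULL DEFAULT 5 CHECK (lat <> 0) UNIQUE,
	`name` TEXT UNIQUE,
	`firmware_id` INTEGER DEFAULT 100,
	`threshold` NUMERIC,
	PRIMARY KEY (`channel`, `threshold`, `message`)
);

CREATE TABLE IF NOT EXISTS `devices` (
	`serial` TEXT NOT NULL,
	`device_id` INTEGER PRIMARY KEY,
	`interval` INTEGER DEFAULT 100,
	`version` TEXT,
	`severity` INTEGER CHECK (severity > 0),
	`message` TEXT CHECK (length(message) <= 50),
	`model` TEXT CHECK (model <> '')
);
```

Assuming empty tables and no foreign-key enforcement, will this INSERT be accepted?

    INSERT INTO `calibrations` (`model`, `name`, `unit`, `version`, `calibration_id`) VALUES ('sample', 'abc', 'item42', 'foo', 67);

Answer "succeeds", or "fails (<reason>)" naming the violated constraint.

calibrations has no NOT NULL or PRIMARY KEY columns.
No constraint is violated.

succeeds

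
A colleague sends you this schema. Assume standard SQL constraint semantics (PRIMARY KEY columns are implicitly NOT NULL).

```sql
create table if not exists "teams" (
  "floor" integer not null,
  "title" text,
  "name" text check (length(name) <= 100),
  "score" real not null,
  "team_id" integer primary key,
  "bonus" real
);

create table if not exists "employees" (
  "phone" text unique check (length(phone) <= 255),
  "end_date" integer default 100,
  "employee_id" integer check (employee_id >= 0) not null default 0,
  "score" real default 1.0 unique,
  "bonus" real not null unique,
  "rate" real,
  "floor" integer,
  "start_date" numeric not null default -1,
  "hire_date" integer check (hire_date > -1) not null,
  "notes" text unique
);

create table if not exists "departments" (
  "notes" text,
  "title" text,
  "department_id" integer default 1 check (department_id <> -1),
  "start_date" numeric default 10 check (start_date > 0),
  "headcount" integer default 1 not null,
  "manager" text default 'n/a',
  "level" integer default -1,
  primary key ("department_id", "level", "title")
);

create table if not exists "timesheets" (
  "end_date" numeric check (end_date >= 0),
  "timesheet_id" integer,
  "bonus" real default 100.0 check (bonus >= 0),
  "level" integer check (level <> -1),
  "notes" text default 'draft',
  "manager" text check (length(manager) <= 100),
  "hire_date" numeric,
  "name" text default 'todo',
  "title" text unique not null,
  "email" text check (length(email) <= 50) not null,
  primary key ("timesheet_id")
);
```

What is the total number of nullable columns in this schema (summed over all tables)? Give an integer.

teams: 3 nullable (title, name, bonus — PK (team_id) and explicit NOT NULL columns excluded).
employees: 6 nullable (phone, end_date, score, rate, floor, notes — PK none and explicit NOT NULL columns excluded).
departments: 3 nullable (notes, start_date, manager — PK (department_id, level, title) and explicit NOT NULL columns excluded).
timesheets: 7 nullable (end_date, bonus, level, notes, manager, hire_date, name — PK (timesheet_id) and explicit NOT NULL columns excluded).
Total: 3 + 6 + 3 + 7 = 19.

19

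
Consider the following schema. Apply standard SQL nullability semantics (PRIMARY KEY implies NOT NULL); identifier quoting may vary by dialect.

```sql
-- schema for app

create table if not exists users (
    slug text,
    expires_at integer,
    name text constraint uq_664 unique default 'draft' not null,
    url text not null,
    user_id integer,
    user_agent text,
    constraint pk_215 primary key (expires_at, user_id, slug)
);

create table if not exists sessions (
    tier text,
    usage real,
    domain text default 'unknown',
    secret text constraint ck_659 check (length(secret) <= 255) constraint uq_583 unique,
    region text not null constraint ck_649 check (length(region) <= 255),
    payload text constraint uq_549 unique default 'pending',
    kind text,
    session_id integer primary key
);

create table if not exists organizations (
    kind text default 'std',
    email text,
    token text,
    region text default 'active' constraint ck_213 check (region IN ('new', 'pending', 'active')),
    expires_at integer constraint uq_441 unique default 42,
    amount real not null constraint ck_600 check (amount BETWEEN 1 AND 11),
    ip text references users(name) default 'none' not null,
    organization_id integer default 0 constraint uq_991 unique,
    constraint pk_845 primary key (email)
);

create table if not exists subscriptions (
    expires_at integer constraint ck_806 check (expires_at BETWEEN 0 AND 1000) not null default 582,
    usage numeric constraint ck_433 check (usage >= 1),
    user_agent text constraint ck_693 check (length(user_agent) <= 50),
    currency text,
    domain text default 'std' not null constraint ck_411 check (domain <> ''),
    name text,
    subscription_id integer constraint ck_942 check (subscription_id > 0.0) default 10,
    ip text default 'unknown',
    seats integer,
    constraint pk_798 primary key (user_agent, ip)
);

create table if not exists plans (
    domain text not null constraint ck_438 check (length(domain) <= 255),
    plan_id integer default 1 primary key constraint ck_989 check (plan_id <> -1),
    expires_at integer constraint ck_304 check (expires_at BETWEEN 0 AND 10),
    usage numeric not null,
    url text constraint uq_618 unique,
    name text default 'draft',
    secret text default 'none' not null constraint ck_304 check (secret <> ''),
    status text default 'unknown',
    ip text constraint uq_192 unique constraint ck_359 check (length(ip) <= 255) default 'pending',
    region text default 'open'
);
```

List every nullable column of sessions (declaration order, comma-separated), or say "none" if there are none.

tier, usage, domain, secret, payload, kind

- tier: no NOT NULL constraint applies → nullable.
- usage: no NOT NULL constraint applies → nullable.
- domain: DEFAULT only fills an omitted column; an explicit NULL is still allowed → nullable.
- secret: CHECK does not forbid NULL (a CHECK constraint passes when its expression is NULL) → nullable.
- region: declared NOT NULL → not nullable.
- payload: UNIQUE does not imply NOT NULL → nullable.
- kind: no NOT NULL constraint applies → nullable.
- session_id: part of the PRIMARY KEY, which implies NOT NULL → not nullable.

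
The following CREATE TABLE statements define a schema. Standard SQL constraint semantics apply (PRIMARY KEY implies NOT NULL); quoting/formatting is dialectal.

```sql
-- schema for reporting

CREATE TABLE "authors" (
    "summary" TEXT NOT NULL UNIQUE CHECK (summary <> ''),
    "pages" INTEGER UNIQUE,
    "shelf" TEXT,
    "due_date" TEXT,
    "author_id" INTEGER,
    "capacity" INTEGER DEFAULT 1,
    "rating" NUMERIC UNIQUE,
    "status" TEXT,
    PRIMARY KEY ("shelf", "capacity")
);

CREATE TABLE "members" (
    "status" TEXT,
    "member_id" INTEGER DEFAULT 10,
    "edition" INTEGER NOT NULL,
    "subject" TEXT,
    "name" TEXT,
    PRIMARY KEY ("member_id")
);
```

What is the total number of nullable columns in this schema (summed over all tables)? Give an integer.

8

authors: 5 nullable (pages, due_date, author_id, rating, status — PK (shelf, capacity) and explicit NOT NULL columns excluded).
members: 3 nullable (status, subject, name — PK (member_id) and explicit NOT NULL columns excluded).
Total: 5 + 3 = 8.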